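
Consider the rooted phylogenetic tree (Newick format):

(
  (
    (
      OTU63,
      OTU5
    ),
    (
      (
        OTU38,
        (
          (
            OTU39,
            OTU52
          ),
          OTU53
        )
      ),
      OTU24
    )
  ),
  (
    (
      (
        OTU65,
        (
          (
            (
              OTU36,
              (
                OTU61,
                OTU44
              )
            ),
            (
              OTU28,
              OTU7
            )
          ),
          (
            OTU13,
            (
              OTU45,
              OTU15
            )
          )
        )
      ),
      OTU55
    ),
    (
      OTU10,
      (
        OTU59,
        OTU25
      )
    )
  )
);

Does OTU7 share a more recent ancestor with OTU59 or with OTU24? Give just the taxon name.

The MRCA of OTU7 and OTU59 subtends (((OTU65,(((OTU36,(OTU61,OTU44)),(OTU28,OTU7)),(OTU13,(OTU45,OTU15)))),OTU55),(OTU10,(OTU59,OTU25))) (13 taxa).
The MRCA of OTU7 and OTU24 is the root, subtending the entire tree (20 taxa).
The first is nested inside the second, so OTU7 shares a more recent common ancestor with OTU59.

OTU59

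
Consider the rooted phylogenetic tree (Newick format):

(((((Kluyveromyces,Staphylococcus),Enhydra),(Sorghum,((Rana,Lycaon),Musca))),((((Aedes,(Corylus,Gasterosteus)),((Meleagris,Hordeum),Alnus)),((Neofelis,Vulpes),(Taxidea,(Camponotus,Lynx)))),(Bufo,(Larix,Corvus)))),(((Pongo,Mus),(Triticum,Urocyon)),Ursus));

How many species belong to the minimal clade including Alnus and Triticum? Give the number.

26

The MRCA of Alnus and Triticum is the root, so the clade is the entire tree.
That clade contains 26 terminal taxa: Aedes, Alnus, Bufo, Camponotus, Corvus, Corylus, Enhydra, Gasterosteus, Hordeum, Kluyveromyces, Larix, Lycaon, Lynx, Meleagris, Mus, Musca, Neofelis, Pongo, Rana, Sorghum, Staphylococcus, Taxidea, Triticum, Urocyon, Ursus, Vulpes.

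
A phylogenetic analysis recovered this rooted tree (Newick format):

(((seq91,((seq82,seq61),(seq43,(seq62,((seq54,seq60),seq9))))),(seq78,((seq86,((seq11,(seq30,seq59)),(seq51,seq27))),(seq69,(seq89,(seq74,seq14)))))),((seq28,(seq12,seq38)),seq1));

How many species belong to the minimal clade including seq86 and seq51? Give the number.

6

The MRCA of seq86 and seq51 is the node subtending (seq86,((seq11,(seq30,seq59)),(seq51,seq27))).
That clade contains 6 terminal taxa: seq11, seq27, seq30, seq51, seq59, seq86.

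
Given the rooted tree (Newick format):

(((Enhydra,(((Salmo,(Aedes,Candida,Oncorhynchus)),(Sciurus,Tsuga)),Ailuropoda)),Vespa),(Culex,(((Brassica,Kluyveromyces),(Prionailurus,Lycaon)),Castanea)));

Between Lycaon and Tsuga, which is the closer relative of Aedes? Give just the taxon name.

Tsuga

The MRCA of Aedes and Tsuga subtends ((Salmo,(Aedes,Candida,Oncorhynchus)),(Sciurus,Tsuga)) (6 taxa).
The MRCA of Aedes and Lycaon is the root, subtending the entire tree (15 taxa).
The first is nested inside the second, so Aedes shares a more recent common ancestor with Tsuga.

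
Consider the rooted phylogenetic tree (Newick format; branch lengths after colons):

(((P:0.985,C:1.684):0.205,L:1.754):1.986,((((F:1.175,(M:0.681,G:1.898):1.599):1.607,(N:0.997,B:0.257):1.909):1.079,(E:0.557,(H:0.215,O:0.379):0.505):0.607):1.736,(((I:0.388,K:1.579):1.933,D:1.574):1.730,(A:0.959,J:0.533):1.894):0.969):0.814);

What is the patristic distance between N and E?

5.149

The path runs N → … → MRCA → … → E; the MRCA is the node subtending (((F,(M,G)),(N,B)),(E,(H,O))).
Branch lengths along that path: 0.997 + 1.909 + 1.079 + 0.607 + 0.557 = 5.149.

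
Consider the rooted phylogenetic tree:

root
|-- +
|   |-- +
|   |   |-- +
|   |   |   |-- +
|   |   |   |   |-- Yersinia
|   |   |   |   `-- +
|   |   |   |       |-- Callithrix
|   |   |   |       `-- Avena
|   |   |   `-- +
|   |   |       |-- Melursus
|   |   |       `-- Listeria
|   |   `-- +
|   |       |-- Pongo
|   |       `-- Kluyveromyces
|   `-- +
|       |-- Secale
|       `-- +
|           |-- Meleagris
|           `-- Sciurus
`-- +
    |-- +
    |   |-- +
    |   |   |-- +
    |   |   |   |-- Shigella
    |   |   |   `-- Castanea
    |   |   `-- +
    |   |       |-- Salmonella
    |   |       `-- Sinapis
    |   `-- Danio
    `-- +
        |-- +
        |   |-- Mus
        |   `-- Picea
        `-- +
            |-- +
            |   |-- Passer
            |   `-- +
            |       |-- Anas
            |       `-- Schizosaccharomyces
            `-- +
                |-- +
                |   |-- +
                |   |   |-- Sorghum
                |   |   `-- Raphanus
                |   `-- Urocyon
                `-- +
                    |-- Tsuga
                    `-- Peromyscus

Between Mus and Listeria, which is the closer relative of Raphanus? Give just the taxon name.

The MRCA of Raphanus and Mus subtends ((Mus,Picea),((Passer,(Anas,Schizosaccharomyces)),(((Sorghum,Raphanus),Urocyon),(Tsuga,Peromyscus)))) (10 taxa).
The MRCA of Raphanus and Listeria is the root, subtending the entire tree (25 taxa).
The first is nested inside the second, so Raphanus shares a more recent common ancestor with Mus.

Mus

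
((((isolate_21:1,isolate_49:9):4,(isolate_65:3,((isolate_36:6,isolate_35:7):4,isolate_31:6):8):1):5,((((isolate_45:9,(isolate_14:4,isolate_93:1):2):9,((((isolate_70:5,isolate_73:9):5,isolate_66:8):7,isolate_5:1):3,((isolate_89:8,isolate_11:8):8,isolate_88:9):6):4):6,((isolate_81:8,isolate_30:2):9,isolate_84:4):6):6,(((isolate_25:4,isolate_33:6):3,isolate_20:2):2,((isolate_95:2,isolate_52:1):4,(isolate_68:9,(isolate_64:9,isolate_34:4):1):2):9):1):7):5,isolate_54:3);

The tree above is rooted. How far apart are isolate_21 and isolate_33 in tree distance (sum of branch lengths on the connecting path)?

29

The path runs isolate_21 → … → MRCA → … → isolate_33; the MRCA is the node subtending (((isolate_21,isolate_49),(isolate_65,((isolate_36,isolate_35),isolate_31))),((((isolate_45,(isolate_14,isolate_93)),((((isolate_70,isolate_73),isolate_66),isolate_5),((isolate_89,isolate_11),isolate_88))),((isolate_81,isolate_30),isolate_84)),(((isolate_25,isolate_33),isolate_20),((isolate_95,isolate_52),(isolate_68,(isolate_64,isolate_34)))))).
Branch lengths along that path: 1 + 4 + 5 + 7 + 1 + 2 + 3 + 6 = 29.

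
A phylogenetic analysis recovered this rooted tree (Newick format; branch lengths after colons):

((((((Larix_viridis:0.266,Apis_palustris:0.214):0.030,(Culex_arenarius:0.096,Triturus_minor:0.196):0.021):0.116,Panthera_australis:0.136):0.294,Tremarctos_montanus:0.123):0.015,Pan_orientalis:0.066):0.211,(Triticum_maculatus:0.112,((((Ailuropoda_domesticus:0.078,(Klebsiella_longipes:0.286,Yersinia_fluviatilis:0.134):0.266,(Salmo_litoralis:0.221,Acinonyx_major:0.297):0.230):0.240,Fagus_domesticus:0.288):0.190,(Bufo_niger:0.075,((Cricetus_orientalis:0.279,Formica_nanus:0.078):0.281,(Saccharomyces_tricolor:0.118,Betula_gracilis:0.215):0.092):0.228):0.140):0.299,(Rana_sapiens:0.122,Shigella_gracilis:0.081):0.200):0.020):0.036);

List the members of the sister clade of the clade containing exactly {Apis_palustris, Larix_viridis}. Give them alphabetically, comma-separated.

The clade containing exactly {Apis_palustris, Larix_viridis} attaches to the tree at the node subtending ((Larix_viridis,Apis_palustris),(Culex_arenarius,Triturus_minor)).
The other lineage descending from that same node — the sister group — is (Culex_arenarius,Triturus_minor); its 2 tips in alphabetical order are the answer.

Culex_arenarius, Triturus_minor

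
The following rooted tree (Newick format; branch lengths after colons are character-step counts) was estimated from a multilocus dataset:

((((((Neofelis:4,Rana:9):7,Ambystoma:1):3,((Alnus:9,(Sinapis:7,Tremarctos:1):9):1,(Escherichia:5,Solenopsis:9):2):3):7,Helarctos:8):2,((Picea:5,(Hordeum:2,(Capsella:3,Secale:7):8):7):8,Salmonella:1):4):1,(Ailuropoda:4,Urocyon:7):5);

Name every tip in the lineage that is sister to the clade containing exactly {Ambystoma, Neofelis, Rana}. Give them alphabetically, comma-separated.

The clade containing exactly {Ambystoma, Neofelis, Rana} attaches to the tree at the node subtending (((Neofelis,Rana),Ambystoma),((Alnus,(Sinapis,Tremarctos)),(Escherichia,Solenopsis))).
The other lineage descending from that same node — the sister group — is ((Alnus,(Sinapis,Tremarctos)),(Escherichia,Solenopsis)); its 5 tips in alphabetical order are the answer.

Alnus, Escherichia, Sinapis, Solenopsis, Tremarctos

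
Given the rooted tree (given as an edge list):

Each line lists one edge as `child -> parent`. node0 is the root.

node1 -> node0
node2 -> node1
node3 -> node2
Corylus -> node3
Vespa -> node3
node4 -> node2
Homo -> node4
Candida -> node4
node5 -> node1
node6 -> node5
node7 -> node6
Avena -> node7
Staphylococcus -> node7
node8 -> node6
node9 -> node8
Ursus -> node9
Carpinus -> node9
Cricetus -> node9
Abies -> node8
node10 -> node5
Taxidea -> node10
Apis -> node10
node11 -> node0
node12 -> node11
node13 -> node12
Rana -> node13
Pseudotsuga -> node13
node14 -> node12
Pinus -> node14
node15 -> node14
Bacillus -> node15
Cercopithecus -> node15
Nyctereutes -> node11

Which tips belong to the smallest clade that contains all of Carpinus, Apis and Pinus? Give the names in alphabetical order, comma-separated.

Abies, Apis, Avena, Bacillus, Candida, Carpinus, Cercopithecus, Corylus, Cricetus, Homo, Nyctereutes, Pinus, Pseudotsuga, Rana, Staphylococcus, Taxidea, Ursus, Vespa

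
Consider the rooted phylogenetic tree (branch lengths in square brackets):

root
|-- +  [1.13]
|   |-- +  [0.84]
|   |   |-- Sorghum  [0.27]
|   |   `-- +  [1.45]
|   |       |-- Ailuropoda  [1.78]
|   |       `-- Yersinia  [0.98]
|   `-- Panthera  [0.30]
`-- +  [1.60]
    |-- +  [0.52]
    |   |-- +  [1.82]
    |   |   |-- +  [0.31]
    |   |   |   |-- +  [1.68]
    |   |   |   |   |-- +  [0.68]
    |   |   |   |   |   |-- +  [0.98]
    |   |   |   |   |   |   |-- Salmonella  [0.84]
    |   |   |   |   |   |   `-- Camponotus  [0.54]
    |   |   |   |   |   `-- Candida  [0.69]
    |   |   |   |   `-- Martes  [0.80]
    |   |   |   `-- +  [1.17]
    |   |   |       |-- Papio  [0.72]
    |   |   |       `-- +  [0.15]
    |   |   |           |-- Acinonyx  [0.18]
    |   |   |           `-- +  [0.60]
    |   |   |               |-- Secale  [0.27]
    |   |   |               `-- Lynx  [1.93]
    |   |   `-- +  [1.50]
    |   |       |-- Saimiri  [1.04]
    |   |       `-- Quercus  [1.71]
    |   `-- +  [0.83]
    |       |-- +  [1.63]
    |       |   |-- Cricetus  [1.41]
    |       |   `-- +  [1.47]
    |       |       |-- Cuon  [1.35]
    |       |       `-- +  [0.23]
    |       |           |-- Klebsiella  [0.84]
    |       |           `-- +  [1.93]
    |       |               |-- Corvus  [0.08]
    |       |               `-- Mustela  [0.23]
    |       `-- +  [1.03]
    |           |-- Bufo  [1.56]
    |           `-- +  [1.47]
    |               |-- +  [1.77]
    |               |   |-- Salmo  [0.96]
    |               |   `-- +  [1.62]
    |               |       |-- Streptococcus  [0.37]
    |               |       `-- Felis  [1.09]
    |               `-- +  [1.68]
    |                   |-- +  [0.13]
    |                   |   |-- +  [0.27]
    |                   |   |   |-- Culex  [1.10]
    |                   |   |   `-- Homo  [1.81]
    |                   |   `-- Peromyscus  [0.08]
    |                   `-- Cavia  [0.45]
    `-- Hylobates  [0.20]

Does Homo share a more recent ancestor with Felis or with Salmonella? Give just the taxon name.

Felis

The MRCA of Homo and Felis subtends ((Salmo,(Streptococcus,Felis)),(((Culex,Homo),Peromyscus),Cavia)) (7 taxa).
The MRCA of Homo and Salmonella subtends ((((((Salmonella,Camponotus),Candida),Martes),(Papio,(Acinonyx,(Secale,Lynx)))),(Saimiri,Quercus)),((Cricetus,(Cuon,(Klebsiella,(Corvus,Mustela)))),(Bufo,((Salmo,(Streptococcus,Felis)),(((Culex,Homo),Peromyscus),Cavia))))) (23 taxa).
The first is nested inside the second, so Homo shares a more recent common ancestor with Felis.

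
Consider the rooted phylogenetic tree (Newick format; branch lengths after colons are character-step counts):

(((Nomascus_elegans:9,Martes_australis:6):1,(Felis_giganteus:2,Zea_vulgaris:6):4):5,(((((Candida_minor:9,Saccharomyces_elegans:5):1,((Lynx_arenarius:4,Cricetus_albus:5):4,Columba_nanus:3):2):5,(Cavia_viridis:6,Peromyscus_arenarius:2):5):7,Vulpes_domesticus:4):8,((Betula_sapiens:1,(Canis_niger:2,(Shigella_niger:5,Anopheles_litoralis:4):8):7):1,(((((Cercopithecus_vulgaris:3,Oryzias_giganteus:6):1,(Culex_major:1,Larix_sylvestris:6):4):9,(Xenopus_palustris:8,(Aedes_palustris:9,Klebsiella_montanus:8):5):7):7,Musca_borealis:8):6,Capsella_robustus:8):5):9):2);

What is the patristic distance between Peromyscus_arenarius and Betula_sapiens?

33

The path runs Peromyscus_arenarius → … → MRCA → … → Betula_sapiens; the MRCA is the node subtending (((((Candida_minor,Saccharomyces_elegans),((Lynx_arenarius,Cricetus_albus),Columba_nanus)),(Cavia_viridis,Peromyscus_arenarius)),Vulpes_domesticus),((Betula_sapiens,(Canis_niger,(Shigella_niger,Anopheles_litoralis))),(((((Cercopithecus_vulgaris,Oryzias_giganteus),(Culex_major,Larix_sylvestris)),(Xenopus_palustris,(Aedes_palustris,Klebsiella_montanus))),Musca_borealis),Capsella_robustus))).
Branch lengths along that path: 2 + 5 + 7 + 8 + 9 + 1 + 1 = 33.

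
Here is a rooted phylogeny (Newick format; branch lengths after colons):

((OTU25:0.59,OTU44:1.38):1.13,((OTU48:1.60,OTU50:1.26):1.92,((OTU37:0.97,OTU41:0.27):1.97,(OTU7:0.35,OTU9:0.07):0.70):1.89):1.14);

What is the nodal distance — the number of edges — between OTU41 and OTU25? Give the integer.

The MRCA of OTU41 and OTU25 is the root of the tree.
From OTU41 up to that node: 4 branches. From OTU25 up to the same node: 2 branches. Total: 4 + 2 = 6.

6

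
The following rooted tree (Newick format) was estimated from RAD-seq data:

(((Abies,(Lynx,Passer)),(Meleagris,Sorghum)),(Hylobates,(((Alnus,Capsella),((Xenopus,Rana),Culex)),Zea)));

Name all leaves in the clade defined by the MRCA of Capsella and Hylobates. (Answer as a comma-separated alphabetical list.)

Tracing Capsella: it sits inside (Alnus,Capsella).
Tracing Hylobates: it sits inside (Hylobates,(((Alnus,Capsella),((Xenopus,Rana),Culex)),Zea)).
The smallest clade enclosing both is (Hylobates,(((Alnus,Capsella),((Xenopus,Rana),Culex)),Zea)); the answer is its 7 terminal taxa in alphabetical order.

Alnus, Capsella, Culex, Hylobates, Rana, Xenopus, Zea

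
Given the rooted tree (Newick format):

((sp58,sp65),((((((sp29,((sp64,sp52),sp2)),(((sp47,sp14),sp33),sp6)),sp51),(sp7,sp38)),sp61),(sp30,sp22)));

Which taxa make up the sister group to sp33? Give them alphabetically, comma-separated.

sp14, sp47

sp33 attaches to the tree at the node subtending ((sp47,sp14),sp33).
The other lineage descending from that same node — the sister group — is (sp47,sp14); its 2 tips in alphabetical order are the answer.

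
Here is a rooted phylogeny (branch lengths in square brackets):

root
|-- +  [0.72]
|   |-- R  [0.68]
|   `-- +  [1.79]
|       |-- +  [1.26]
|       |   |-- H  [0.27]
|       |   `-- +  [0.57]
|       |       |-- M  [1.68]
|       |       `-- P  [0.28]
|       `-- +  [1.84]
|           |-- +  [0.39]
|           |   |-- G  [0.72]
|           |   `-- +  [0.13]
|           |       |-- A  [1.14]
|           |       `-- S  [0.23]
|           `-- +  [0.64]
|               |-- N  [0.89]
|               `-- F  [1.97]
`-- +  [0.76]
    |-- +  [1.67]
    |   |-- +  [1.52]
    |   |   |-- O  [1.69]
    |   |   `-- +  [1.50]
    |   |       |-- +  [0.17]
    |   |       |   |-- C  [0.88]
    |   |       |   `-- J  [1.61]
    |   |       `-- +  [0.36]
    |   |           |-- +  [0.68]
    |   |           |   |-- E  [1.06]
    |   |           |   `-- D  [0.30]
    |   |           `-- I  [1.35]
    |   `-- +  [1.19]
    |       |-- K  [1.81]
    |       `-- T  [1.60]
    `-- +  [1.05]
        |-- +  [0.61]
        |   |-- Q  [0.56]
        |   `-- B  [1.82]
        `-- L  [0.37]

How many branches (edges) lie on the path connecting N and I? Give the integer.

The MRCA of N and I is the root of the tree.
From N up to that node: 5 branches. From I up to the same node: 6 branches. Total: 5 + 6 = 11.

11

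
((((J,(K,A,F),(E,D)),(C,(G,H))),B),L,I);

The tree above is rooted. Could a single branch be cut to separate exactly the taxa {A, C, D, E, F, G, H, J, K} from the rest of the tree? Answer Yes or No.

Yes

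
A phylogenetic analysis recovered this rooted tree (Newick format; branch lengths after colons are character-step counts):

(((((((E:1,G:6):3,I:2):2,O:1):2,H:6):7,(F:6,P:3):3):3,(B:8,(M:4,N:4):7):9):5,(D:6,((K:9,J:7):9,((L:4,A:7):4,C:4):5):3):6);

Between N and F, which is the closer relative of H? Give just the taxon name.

F

The MRCA of H and F subtends (((((E,G),I),O),H),(F,P)) (7 taxa).
The MRCA of H and N subtends ((((((E,G),I),O),H),(F,P)),(B,(M,N))) (10 taxa).
The first is nested inside the second, so H shares a more recent common ancestor with F.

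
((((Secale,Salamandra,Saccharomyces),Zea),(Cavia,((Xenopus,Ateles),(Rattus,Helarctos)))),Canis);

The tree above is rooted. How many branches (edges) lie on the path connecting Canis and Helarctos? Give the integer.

6

The MRCA of Canis and Helarctos is the root of the tree.
From Canis up to that node: 1 branch. From Helarctos up to the same node: 5 branches. Total: 1 + 5 = 6.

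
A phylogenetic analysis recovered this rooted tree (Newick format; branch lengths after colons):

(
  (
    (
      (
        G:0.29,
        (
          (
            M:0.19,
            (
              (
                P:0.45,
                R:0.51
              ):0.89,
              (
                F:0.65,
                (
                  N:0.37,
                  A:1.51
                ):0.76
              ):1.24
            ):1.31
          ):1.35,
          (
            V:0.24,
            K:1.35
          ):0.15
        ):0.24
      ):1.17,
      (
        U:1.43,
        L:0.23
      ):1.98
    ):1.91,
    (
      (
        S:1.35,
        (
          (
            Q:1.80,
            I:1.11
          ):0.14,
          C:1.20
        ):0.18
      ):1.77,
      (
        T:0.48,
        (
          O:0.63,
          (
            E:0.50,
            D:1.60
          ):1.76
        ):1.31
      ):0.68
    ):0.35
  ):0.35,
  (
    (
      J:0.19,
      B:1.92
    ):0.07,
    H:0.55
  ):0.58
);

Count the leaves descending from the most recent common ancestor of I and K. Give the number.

The MRCA of I and K is the node subtending (((G,((M,((P,R),(F,(N,A)))),(V,K))),(U,L)),((S,((Q,I),C)),(T,(O,(E,D))))).
That clade contains 19 terminal taxa: A, C, D, E, F, G, I, K, L, M, N, O, P, Q, R, S, T, U, V.

19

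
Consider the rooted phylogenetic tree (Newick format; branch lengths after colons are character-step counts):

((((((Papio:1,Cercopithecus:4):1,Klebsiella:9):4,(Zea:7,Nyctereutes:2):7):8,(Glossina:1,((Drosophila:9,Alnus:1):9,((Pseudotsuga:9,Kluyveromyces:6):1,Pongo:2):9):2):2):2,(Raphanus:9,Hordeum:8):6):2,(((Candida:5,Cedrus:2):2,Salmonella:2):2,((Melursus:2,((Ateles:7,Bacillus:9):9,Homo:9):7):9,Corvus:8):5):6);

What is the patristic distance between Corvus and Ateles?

40

The path runs Corvus → … → MRCA → … → Ateles; the MRCA is the node subtending ((Melursus,((Ateles,Bacillus),Homo)),Corvus).
Branch lengths along that path: 8 + 9 + 7 + 9 + 7 = 40.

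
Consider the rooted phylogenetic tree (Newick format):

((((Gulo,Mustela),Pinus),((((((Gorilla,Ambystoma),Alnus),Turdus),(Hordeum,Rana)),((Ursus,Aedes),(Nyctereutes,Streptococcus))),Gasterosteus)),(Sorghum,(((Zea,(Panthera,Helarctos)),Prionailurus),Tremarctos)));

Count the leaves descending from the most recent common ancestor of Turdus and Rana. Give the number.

6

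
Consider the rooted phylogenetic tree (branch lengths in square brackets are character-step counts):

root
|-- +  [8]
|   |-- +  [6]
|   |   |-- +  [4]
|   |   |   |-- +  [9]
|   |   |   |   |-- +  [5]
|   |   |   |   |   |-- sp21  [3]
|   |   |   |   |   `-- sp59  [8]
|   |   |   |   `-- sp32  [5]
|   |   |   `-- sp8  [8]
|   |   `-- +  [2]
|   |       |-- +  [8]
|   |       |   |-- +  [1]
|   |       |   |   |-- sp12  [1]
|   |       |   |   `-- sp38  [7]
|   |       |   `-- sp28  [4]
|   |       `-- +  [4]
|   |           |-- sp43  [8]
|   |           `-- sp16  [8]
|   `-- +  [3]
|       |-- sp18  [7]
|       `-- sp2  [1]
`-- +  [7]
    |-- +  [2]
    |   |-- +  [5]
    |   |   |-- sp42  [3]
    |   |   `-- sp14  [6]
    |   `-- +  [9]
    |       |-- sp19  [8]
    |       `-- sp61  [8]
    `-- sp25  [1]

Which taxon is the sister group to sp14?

sp42

sp14 attaches to the tree at the node subtending (sp42,sp14).
The other lineage descending from that same node — the sister group — is the single tip sp42.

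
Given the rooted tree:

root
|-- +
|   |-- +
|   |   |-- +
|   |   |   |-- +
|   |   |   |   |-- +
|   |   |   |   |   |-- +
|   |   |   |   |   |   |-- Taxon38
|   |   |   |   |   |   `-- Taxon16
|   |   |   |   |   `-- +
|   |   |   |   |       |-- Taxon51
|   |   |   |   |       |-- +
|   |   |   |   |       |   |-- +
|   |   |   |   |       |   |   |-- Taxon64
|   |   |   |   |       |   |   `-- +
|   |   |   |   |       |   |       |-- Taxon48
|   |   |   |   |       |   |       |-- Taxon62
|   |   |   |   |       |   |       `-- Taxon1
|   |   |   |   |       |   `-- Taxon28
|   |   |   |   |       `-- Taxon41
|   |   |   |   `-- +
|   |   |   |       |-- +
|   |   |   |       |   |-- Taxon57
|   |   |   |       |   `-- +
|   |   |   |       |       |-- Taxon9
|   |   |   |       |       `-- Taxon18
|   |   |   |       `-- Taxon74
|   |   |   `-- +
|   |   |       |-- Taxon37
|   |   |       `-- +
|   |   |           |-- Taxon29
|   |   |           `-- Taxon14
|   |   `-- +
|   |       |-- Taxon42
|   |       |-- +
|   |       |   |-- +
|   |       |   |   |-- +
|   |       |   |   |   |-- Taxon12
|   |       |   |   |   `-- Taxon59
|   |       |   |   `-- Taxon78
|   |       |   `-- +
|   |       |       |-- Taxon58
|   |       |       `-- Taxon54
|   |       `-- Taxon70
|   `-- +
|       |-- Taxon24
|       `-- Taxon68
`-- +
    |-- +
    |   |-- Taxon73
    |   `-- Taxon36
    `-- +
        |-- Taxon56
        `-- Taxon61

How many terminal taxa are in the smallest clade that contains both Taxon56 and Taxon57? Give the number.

29

The MRCA of Taxon56 and Taxon57 is the root, so the clade is the entire tree.
That clade contains 29 terminal taxa: Taxon1, Taxon12, Taxon14, Taxon16, Taxon18, Taxon24, Taxon28, Taxon29, Taxon36, Taxon37, Taxon38, Taxon41, Taxon42, Taxon48, Taxon51, Taxon54, Taxon56, Taxon57, Taxon58, Taxon59, Taxon61, Taxon62, Taxon64, Taxon68, Taxon70, Taxon73, Taxon74, Taxon78, Taxon9.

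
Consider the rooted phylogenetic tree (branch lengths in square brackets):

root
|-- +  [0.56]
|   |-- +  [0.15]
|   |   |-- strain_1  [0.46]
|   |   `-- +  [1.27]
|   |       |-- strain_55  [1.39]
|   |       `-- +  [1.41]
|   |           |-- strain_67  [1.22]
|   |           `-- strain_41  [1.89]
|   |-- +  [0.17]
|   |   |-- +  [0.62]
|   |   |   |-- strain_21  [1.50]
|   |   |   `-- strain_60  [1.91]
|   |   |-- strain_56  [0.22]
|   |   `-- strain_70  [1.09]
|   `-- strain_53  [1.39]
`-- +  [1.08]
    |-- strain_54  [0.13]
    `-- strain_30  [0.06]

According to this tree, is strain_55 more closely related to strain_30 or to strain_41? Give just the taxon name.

strain_41

The MRCA of strain_55 and strain_41 subtends (strain_55,(strain_67,strain_41)) (3 taxa).
The MRCA of strain_55 and strain_30 is the root, subtending the entire tree (11 taxa).
The first is nested inside the second, so strain_55 shares a more recent common ancestor with strain_41.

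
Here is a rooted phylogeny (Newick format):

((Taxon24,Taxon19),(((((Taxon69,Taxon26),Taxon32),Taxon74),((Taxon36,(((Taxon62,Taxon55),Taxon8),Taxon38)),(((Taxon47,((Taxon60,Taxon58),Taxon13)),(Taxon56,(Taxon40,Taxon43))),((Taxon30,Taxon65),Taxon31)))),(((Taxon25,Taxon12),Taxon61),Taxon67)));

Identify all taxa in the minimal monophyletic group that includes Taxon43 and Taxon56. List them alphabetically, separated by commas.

Tracing Taxon43: it sits inside (Taxon40,Taxon43).
Tracing Taxon56: it sits inside (Taxon56,(Taxon40,Taxon43)).
The smallest clade enclosing both is (Taxon56,(Taxon40,Taxon43)); the answer is its 3 terminal taxa in alphabetical order.

Taxon40, Taxon43, Taxon56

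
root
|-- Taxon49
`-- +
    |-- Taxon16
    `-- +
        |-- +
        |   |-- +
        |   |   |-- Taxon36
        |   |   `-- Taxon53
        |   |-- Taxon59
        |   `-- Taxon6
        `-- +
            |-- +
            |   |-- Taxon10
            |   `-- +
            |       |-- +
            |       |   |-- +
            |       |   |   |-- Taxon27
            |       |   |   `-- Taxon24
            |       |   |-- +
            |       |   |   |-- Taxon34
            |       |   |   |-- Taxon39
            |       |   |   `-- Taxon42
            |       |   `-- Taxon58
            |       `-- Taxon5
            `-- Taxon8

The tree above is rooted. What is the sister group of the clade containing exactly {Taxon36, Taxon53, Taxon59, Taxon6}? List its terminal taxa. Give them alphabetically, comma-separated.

Taxon10, Taxon24, Taxon27, Taxon34, Taxon39, Taxon42, Taxon5, Taxon58, Taxon8

The clade containing exactly {Taxon36, Taxon53, Taxon59, Taxon6} attaches to the tree at the node subtending (((Taxon36,Taxon53),Taxon59,Taxon6),((Taxon10,(((Taxon27,Taxon24),(Taxon34,Taxon39,Taxon42),Taxon58),Taxon5)),Taxon8)).
The other lineage descending from that same node — the sister group — is ((Taxon10,(((Taxon27,Taxon24),(Taxon34,Taxon39,Taxon42),Taxon58),Taxon5)),Taxon8); its 9 tips in alphabetical order are the answer.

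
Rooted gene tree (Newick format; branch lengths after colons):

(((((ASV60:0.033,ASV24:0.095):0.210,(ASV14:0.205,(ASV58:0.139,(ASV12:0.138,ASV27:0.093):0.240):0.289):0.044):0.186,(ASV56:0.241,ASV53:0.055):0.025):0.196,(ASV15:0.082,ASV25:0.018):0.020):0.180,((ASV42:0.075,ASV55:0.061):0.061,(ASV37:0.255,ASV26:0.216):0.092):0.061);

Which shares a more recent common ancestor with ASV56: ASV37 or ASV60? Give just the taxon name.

ASV60

The MRCA of ASV56 and ASV60 subtends (((ASV60,ASV24),(ASV14,(ASV58,(ASV12,ASV27)))),(ASV56,ASV53)) (8 taxa).
The MRCA of ASV56 and ASV37 is the root, subtending the entire tree (14 taxa).
The first is nested inside the second, so ASV56 shares a more recent common ancestor with ASV60.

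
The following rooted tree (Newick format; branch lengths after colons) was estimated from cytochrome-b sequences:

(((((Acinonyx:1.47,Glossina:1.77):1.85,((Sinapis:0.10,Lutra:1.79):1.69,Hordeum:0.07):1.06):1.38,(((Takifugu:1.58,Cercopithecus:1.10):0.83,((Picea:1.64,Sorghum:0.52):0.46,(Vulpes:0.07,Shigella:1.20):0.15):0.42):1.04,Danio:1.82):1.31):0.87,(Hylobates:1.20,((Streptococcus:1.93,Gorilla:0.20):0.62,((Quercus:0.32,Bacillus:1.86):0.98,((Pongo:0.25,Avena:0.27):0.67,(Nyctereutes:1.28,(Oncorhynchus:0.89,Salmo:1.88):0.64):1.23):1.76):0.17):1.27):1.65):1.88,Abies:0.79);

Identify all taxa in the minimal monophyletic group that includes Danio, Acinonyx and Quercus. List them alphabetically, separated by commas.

Tracing Danio: it sits inside (((Takifugu,Cercopithecus),((Picea,Sorghum),(Vulpes,Shigella))),Danio).
Tracing Acinonyx: it sits inside (Acinonyx,Glossina).
Tracing Quercus: it sits inside (Quercus,Bacillus).
The smallest clade enclosing all 3 is ((((Acinonyx,Glossina),((Sinapis,Lutra),Hordeum)),(((Takifugu,Cercopithecus),((Picea,Sorghum),(Vulpes,Shigella))),Danio)),(Hylobates,((Streptococcus,Gorilla),((Quercus,Bacillus),((Pongo,Avena),(Nyctereutes,(Oncorhynchus,Salmo))))))); the answer is its 22 terminal taxa in alphabetical order.

Acinonyx, Avena, Bacillus, Cercopithecus, Danio, Glossina, Gorilla, Hordeum, Hylobates, Lutra, Nyctereutes, Oncorhynchus, Picea, Pongo, Quercus, Salmo, Shigella, Sinapis, Sorghum, Streptococcus, Takifugu, Vulpes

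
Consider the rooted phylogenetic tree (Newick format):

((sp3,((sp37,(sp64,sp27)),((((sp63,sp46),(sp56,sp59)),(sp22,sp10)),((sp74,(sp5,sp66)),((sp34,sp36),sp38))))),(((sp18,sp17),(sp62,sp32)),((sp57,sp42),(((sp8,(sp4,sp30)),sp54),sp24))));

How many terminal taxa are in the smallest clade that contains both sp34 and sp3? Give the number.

The MRCA of sp34 and sp3 is the node subtending (sp3,((sp37,(sp64,sp27)),((((sp63,sp46),(sp56,sp59)),(sp22,sp10)),((sp74,(sp5,sp66)),((sp34,sp36),sp38))))).
That clade contains 16 terminal taxa: sp10, sp22, sp27, sp3, sp34, sp36, sp37, sp38, sp46, sp5, sp56, sp59, sp63, sp64, sp66, sp74.

16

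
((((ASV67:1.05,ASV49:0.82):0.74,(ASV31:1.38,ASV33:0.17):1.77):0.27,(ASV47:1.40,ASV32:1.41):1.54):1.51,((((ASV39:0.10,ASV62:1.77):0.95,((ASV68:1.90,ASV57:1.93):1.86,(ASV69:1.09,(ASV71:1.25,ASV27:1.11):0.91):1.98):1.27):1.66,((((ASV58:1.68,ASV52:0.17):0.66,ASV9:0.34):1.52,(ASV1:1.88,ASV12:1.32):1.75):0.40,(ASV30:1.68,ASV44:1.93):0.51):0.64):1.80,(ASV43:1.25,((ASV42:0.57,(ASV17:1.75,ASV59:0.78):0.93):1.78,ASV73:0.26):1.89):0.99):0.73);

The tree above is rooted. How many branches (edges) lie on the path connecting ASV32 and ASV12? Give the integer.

9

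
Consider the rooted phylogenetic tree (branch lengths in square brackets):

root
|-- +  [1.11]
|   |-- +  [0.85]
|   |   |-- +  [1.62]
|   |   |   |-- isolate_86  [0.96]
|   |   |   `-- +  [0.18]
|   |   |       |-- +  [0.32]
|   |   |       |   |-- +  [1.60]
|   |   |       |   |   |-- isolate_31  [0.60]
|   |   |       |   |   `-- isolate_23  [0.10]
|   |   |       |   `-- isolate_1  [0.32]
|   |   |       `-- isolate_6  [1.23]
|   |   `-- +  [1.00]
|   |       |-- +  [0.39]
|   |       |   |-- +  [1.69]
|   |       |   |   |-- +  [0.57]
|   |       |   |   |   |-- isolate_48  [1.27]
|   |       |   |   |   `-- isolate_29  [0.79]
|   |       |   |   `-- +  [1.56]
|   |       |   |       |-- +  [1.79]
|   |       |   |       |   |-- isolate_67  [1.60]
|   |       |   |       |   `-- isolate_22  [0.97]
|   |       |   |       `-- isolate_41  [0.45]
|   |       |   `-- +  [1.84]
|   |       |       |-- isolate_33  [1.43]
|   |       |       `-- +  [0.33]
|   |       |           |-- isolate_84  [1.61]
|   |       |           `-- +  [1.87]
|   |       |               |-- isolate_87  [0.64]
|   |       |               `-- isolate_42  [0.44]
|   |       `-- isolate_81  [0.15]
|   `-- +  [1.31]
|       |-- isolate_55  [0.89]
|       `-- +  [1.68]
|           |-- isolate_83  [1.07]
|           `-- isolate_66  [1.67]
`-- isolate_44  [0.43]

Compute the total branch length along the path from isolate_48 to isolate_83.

The path runs isolate_48 → … → MRCA → … → isolate_83; the MRCA is the node subtending (((isolate_86,(((isolate_31,isolate_23),isolate_1),isolate_6)),((((isolate_48,isolate_29),((isolate_67,isolate_22),isolate_41)),(isolate_33,(isolate_84,(isolate_87,isolate_42)))),isolate_81)),(isolate_55,(isolate_83,isolate_66))).
Branch lengths along that path: 1.27 + 0.57 + 1.69 + 0.39 + 1.00 + 0.85 + 1.31 + 1.68 + 1.07 = 9.83.

9.83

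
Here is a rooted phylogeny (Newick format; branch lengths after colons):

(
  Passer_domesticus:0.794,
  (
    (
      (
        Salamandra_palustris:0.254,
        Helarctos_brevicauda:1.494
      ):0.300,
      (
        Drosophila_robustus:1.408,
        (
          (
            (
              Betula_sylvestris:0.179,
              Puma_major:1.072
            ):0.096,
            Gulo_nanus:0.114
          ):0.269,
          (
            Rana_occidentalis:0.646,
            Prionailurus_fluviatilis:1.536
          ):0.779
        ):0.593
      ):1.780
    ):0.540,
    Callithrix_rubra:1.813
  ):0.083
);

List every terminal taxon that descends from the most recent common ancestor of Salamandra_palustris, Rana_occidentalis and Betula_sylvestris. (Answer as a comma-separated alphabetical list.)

Betula_sylvestris, Drosophila_robustus, Gulo_nanus, Helarctos_brevicauda, Prionailurus_fluviatilis, Puma_major, Rana_occidentalis, Salamandra_palustris

Tracing Salamandra_palustris: it sits inside (Salamandra_palustris,Helarctos_brevicauda).
Tracing Rana_occidentalis: it sits inside (Rana_occidentalis,Prionailurus_fluviatilis).
Tracing Betula_sylvestris: it sits inside (Betula_sylvestris,Puma_major).
The smallest clade enclosing all 3 is ((Salamandra_palustris,Helarctos_brevicauda),(Drosophila_robustus,(((Betula_sylvestris,Puma_major),Gulo_nanus),(Rana_occidentalis,Prionailurus_fluviatilis)))); the answer is its 8 terminal taxa in alphabetical order.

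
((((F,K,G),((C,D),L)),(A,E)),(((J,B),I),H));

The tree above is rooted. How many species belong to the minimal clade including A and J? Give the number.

The MRCA of A and J is the root, so the clade is the entire tree.
That clade contains 12 terminal taxa: A, B, C, D, E, F, G, H, I, J, K, L.

12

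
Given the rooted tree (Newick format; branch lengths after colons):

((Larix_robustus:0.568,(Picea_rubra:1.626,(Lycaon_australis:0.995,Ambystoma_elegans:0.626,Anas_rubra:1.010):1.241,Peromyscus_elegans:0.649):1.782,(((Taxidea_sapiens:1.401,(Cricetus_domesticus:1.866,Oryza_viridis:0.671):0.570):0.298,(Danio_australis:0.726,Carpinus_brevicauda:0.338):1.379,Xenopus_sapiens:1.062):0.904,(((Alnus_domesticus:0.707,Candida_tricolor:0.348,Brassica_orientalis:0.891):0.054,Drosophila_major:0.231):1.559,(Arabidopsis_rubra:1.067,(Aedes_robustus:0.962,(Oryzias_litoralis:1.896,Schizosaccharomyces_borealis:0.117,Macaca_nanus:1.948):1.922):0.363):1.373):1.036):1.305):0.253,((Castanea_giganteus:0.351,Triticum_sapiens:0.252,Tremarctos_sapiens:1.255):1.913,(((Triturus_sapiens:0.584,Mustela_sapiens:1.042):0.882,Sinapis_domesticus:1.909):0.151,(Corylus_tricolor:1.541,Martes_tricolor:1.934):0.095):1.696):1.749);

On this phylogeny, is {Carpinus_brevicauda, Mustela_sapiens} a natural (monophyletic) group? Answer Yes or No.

No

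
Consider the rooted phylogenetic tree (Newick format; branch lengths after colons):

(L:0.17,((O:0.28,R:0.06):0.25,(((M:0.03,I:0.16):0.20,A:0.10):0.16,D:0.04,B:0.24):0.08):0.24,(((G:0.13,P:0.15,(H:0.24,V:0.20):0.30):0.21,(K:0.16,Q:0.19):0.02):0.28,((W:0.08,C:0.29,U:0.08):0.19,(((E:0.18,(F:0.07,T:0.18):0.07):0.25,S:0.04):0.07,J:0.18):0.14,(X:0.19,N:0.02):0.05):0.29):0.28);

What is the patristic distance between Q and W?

1.05

The path runs Q → … → MRCA → … → W; the MRCA is the node subtending (((G,P,(H,V)),(K,Q)),((W,C,U),(((E,(F,T)),S),J),(X,N))).
Branch lengths along that path: 0.19 + 0.02 + 0.28 + 0.29 + 0.19 + 0.08 = 1.05.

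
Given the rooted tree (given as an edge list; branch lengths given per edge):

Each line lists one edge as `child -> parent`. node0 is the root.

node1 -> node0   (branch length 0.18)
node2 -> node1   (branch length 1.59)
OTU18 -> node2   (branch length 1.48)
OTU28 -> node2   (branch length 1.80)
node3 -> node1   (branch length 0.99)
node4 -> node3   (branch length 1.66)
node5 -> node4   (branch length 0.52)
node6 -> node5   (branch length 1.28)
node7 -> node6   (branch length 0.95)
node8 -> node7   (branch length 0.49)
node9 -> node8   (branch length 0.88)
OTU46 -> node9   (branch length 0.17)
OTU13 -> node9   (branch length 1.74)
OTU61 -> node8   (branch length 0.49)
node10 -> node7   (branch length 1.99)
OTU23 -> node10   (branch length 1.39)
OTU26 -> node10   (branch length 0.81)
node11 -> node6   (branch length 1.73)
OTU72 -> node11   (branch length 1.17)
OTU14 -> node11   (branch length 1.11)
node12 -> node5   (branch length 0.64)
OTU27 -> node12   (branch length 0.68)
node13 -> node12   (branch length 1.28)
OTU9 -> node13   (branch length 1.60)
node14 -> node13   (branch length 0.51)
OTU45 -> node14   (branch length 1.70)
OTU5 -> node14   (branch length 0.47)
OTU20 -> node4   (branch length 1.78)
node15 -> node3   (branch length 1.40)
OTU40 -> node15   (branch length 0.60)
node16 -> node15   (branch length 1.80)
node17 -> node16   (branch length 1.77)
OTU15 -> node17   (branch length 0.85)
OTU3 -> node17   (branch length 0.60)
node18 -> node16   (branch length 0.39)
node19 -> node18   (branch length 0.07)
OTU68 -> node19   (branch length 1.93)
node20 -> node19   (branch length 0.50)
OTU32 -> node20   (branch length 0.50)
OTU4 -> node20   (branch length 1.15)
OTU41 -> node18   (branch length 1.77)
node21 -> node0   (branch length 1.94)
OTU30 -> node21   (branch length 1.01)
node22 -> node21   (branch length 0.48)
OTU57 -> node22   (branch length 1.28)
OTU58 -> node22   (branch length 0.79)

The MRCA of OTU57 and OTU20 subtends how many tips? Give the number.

24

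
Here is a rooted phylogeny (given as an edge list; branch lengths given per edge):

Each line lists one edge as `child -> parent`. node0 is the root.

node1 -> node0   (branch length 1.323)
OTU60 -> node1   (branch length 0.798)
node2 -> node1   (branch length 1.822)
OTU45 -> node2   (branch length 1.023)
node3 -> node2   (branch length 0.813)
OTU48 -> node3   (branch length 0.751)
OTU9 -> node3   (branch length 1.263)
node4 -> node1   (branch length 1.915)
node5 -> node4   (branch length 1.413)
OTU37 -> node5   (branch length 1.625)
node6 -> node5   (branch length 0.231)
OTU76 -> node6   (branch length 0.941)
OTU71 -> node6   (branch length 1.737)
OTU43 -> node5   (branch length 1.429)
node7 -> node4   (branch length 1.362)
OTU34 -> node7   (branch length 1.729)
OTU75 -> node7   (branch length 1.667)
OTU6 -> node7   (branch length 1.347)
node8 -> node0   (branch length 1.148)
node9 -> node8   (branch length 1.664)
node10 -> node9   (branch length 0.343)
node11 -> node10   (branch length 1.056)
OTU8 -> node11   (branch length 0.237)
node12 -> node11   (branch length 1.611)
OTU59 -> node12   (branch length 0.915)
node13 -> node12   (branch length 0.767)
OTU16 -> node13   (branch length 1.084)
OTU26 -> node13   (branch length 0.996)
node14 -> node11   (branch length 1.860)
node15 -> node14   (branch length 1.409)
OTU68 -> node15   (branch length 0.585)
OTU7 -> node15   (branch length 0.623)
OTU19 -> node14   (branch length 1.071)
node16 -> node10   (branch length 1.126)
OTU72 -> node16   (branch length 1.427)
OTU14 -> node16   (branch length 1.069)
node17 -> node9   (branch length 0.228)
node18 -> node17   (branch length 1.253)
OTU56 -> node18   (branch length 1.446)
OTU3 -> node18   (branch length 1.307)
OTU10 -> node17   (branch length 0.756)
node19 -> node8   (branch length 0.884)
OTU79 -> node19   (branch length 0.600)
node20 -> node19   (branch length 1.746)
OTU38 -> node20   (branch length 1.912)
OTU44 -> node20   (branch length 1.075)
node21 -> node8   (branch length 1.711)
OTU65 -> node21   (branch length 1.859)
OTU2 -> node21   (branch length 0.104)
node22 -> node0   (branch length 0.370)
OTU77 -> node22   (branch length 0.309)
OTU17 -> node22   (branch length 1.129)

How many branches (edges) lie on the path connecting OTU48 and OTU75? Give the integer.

The MRCA of OTU48 and OTU75 is the node subtending (OTU60,(OTU45,(OTU48,OTU9)),((OTU37,(OTU76,OTU71),OTU43),(OTU34,OTU75,OTU6))).
From OTU48 up to that node: 3 branches. From OTU75 up to the same node: 3 branches. Total: 3 + 3 = 6.

6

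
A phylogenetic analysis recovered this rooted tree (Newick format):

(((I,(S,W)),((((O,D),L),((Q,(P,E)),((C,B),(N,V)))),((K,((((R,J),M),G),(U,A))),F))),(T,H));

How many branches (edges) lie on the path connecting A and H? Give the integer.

The MRCA of A and H is the root of the tree.
From A up to that node: 7 branches. From H up to the same node: 2 branches. Total: 7 + 2 = 9.

9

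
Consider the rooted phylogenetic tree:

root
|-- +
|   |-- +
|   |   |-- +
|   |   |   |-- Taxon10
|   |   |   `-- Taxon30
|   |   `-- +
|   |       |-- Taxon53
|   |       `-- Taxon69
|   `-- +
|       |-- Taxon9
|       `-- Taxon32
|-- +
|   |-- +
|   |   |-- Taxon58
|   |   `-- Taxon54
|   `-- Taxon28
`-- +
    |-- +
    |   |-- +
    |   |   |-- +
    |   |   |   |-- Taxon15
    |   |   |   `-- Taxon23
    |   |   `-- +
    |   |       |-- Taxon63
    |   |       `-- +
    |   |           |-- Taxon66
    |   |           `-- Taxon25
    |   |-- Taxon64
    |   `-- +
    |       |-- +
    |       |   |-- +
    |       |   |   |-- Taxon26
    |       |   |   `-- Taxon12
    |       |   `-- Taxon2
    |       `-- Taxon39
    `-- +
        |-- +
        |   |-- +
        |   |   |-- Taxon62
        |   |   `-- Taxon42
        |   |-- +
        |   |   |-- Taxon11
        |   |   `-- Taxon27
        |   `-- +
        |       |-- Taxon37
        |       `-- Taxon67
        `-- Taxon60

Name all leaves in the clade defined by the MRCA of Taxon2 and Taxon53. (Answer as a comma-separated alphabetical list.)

Taxon10, Taxon11, Taxon12, Taxon15, Taxon2, Taxon23, Taxon25, Taxon26, Taxon27, Taxon28, Taxon30, Taxon32, Taxon37, Taxon39, Taxon42, Taxon53, Taxon54, Taxon58, Taxon60, Taxon62, Taxon63, Taxon64, Taxon66, Taxon67, Taxon69, Taxon9

Tracing Taxon2: it sits inside ((Taxon26,Taxon12),Taxon2).
Tracing Taxon53: it sits inside (Taxon53,Taxon69).
The smallest clade enclosing both is the whole tree (their MRCA is the root), so the answer is all 26 tips in alphabetical order.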